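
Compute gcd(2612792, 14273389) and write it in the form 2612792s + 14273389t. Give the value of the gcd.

13

Repeated division:
14273389 = 5*2612792 + 1209429
2612792 = 2*1209429 + 193934
1209429 = 6*193934 + 45825
193934 = 4*45825 + 10634
45825 = 4*10634 + 3289
10634 = 3*3289 + 767
3289 = 4*767 + 221
767 = 3*221 + 104
221 = 2*104 + 13
104 = 8*13 + 0
gcd(2612792, 14273389) = 13.
Express as a combination:
13 = 221 − 2·104
13 = −2·767 + 7·221
13 = 7·3289 − 30·767
13 = −30·10634 + 97·3289
13 = 97·45825 − 418·10634
13 = −418·193934 + 1769·45825
13 = 1769·1209429 − 11032·193934
13 = −11032·2612792 + 23833·1209429
13 = 23833·14273389 − 130197·2612792
So 13 = (23833)·14273389 + (-130197)·2612792.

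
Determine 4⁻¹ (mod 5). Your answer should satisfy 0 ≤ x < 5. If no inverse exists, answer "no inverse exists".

4

gcd(5, 4) by repeated division:
5 = 1·4 + 1
4 = 4·1 + 0
The gcd is 1. Working backward:
1 = 5 − 4
So 4·(-1) ≡ 1 (mod 5), and -1 ≡ 4 (mod 5).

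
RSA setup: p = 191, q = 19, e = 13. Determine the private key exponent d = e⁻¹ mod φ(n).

φ(n) = (p−1)(q−1) = 190·18 = 3420.
Need d with 13·d ≡ 1 (mod 3420). Apply the extended Euclidean algorithm:
3420 = 263×13 + 1
13 = 13×1 + 0
Back-substitute:
1 = 3420 − 263·13
So 13·(-263) ≡ 1 (mod 3420), hence d ≡ -263 ≡ 3157 (mod 3420).

3157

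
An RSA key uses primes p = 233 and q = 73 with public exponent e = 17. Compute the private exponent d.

4913

φ(n) = (p−1)(q−1) = 232·72 = 16704.
Need d with 17·d ≡ 1 (mod 16704). Apply the extended Euclidean algorithm:
16704 = 982*17 + 10
17 = 1*10 + 7
10 = 1*7 + 3
7 = 2*3 + 1
3 = 3*1 + 0
Back-substitute:
1 = 7 − 2·3
1 = −2·10 + 3·7
1 = 3·17 − 5·10
1 = −5·16704 + 4913·17
So 17·4913 ≡ 1 (mod 16704), hence d = 4913.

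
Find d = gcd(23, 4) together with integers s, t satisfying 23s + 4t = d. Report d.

Apply Euclid's algorithm to 23 and 4:
23 = 5*4 + 3
4 = 1*3 + 1
3 = 3*1 + 0
gcd(23, 4) = 1.
Express as a combination:
1 = 4 − 3
1 = −23 + 6·4
So 1 = (-1)·23 + (6)·4.

1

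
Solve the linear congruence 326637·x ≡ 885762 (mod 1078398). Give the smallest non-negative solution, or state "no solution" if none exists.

First find gcd(326637, 1078398):
1078398 = 3×326637 + 98487
326637 = 3×98487 + 31176
98487 = 3×31176 + 4959
31176 = 6×4959 + 1422
4959 = 3×1422 + 693
1422 = 2×693 + 36
693 = 19×36 + 9
36 = 4×9 + 0
gcd = 9 and 9 | 885762, so solutions exist. Divide through by 9: 36293x ≡ 98418 (mod 119822).
Now find 36293⁻¹ mod 119822:
119822 = 3×36293 + 10943
36293 = 3×10943 + 3464
10943 = 3×3464 + 551
3464 = 6×551 + 158
551 = 3×158 + 77
158 = 2×77 + 4
77 = 19×4 + 1
4 = 4×1 + 0
Back-substitute:
1 = 77 − 19·4
1 = −19·158 + 39·77
1 = 39·551 − 136·158
1 = −136·3464 + 855·551
1 = 855·10943 − 2701·3464
1 = −2701·36293 + 8958·10943
1 = 8958·119822 − 29575·36293
So 36293·(-29575) ≡ 1 (mod 119822), i.e. 36293⁻¹ ≡ 90247.
Then x ≡ 90247·98418 ≡ 3674 (mod 119822); the smallest non-negative solution is x = 3674.

3674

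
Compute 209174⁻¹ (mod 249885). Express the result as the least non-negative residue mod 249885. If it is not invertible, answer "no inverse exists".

77069

gcd(249885, 209174) by repeated division:
249885 = 1×209174 + 40711
209174 = 5×40711 + 5619
40711 = 7×5619 + 1378
5619 = 4×1378 + 107
1378 = 12×107 + 94
107 = 1×94 + 13
94 = 7×13 + 3
13 = 4×3 + 1
3 = 3×1 + 0
Since gcd(209174, 249885) = 1, back-substitute to write 1 as a combination:
1 = 13 − 4·3
1 = −4·94 + 29·13
1 = 29·107 − 33·94
1 = −33·1378 + 425·107
1 = 425·5619 − 1733·1378
1 = −1733·40711 + 12556·5619
1 = 12556·209174 − 64513·40711
1 = −64513·249885 + 77069·209174
So 209174·77069 ≡ 1 (mod 249885).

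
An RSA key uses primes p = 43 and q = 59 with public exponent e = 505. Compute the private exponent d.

φ(n) = (p−1)(q−1) = 42·58 = 2436.
Need d with 505·d ≡ 1 (mod 2436). Apply the extended Euclidean algorithm:
2436 = 4×505 + 416
505 = 1×416 + 89
416 = 4×89 + 60
89 = 1×60 + 29
60 = 2×29 + 2
29 = 14×2 + 1
2 = 2×1 + 0
Back-substitute:
1 = 29 − 14·2
1 = −14·60 + 29·29
1 = 29·89 − 43·60
1 = −43·416 + 201·89
1 = 201·505 − 244·416
1 = −244·2436 + 1177·505
So 505·1177 ≡ 1 (mod 2436), hence d = 1177.

1177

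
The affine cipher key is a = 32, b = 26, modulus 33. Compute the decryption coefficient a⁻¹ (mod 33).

32

gcd(33, 32) by repeated division:
33 = 1·32 + 1
32 = 32·1 + 0
gcd = 1, so the inverse exists. Back-substitute:
1 = 33 − 32
Hence 32⁻¹ ≡ -1 ≡ 32 (mod 33).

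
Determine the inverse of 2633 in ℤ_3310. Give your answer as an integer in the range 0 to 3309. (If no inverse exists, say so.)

Apply the Euclidean algorithm to 3310 and 2633:
3310 = 1×2633 + 677
2633 = 3×677 + 602
677 = 1×602 + 75
602 = 8×75 + 2
75 = 37×2 + 1
2 = 2×1 + 0
Since gcd(2633, 3310) = 1, back-substitute to write 1 as a combination:
1 = 75 − 37·2
1 = −37·602 + 297·75
1 = 297·677 − 334·602
1 = −334·2633 + 1299·677
1 = 1299·3310 − 1633·2633
Hence 2633⁻¹ ≡ -1633 ≡ 1677 (mod 3310).

1677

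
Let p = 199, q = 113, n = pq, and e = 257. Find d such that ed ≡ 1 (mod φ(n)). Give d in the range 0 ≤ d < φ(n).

16481

φ(n) = (p−1)(q−1) = 198·112 = 22176.
Need d with 257·d ≡ 1 (mod 22176). Apply the extended Euclidean algorithm:
22176 = 86×257 + 74
257 = 3×74 + 35
74 = 2×35 + 4
35 = 8×4 + 3
4 = 1×3 + 1
3 = 3×1 + 0
Back-substitute:
1 = 4 − 3
1 = −35 + 9·4
1 = 9·74 − 19·35
1 = −19·257 + 66·74
1 = 66·22176 − 5695·257
So 257·(-5695) ≡ 1 (mod 22176), hence d ≡ -5695 ≡ 16481 (mod 22176).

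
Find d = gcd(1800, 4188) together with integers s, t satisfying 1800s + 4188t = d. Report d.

Repeated division:
4188 = 2*1800 + 588
1800 = 3*588 + 36
588 = 16*36 + 12
36 = 3*12 + 0
gcd(1800, 4188) = 12.
Back-substituting:
12 = 588 − 16·36
12 = −16·1800 + 49·588
12 = 49·4188 − 114·1800
So 12 = (49)·4188 + (-114)·1800.

12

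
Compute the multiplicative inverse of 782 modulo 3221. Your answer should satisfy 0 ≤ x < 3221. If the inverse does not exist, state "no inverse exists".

Run Euclid on (3221, 782):
3221 = 4×782 + 93
782 = 8×93 + 38
93 = 2×38 + 17
38 = 2×17 + 4
17 = 4×4 + 1
4 = 4×1 + 0
Since gcd(782, 3221) = 1, back-substitute to write 1 as a combination:
1 = 17 − 4·4
1 = −4·38 + 9·17
1 = 9·93 − 22·38
1 = −22·782 + 185·93
1 = 185·3221 − 762·782
Thus 782·(-762) ≡ 1 (mod 3221); reducing, -762 mod 3221 = 2459.

2459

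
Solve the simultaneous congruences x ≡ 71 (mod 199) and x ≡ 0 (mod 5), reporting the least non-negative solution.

270

Write x = 71 + 199·k. Then 199·k ≡ 0 − 71 ≡ 4 (mod 5).
Need 199⁻¹ mod 5. Extended Euclid on (5, 4):
5 = 1*4 + 1
4 = 4*1 + 0
Back-substitute:
1 = 5 − 4
199⁻¹ ≡ 4 (mod 5), so k ≡ 4·4 ≡ 1 (mod 5).
x = 71 + 199·1 = 270.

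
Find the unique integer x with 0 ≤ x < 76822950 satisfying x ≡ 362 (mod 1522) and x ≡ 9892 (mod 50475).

Write x = 362 + 1522·k. Then 1522·k ≡ 9892 − 362 ≡ 9530 (mod 50475).
Need 1522⁻¹ mod 50475. Extended Euclid on (50475, 1522):
50475 = 33·1522 + 249
1522 = 6·249 + 28
249 = 8·28 + 25
28 = 1·25 + 3
25 = 8·3 + 1
3 = 3·1 + 0
Back-substitute:
1 = 25 − 8·3
1 = −8·28 + 9·25
1 = 9·249 − 80·28
1 = −80·1522 + 489·249
1 = 489·50475 − 16217·1522
1522⁻¹ ≡ 34258 (mod 50475), so k ≡ 34258·9530 ≡ 6440 (mod 50475).
x = 362 + 1522·6440 = 9802042.

9802042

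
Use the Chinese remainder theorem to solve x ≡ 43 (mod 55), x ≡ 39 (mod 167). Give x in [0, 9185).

373

Write x = 43 + 55·k. Then 55·k ≡ 39 − 43 ≡ 163 (mod 167).
Need 55⁻¹ mod 167. Extended Euclid on (167, 55):
167 = 3·55 + 2
55 = 27·2 + 1
2 = 2·1 + 0
Back-substitute:
1 = 55 − 27·2
1 = −27·167 + 82·55
55⁻¹ ≡ 82 (mod 167), so k ≡ 82·163 ≡ 6 (mod 167).
x = 43 + 55·6 = 373.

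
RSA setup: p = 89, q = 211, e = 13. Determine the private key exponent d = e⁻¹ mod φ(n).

15637

φ(n) = (p−1)(q−1) = 88·210 = 18480.
Need d with 13·d ≡ 1 (mod 18480). Apply the extended Euclidean algorithm:
18480 = 1421*13 + 7
13 = 1*7 + 6
7 = 1*6 + 1
6 = 6*1 + 0
Back-substitute:
1 = 7 − 6
1 = −13 + 2·7
1 = 2·18480 − 2843·13
So 13·(-2843) ≡ 1 (mod 18480), hence d ≡ -2843 ≡ 15637 (mod 18480).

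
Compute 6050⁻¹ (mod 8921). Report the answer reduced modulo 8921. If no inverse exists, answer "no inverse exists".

Euclidean algorithm on 8921, 6050:
8921 = 1*6050 + 2871
6050 = 2*2871 + 308
2871 = 9*308 + 99
308 = 3*99 + 11
99 = 9*11 + 0
gcd(6050, 8921) = 11 ≠ 1, so 6050 has no multiplicative inverse modulo 8921.

no inverse exists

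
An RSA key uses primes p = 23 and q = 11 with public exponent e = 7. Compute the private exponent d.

φ(n) = (p−1)(q−1) = 22·10 = 220.
Need d with 7·d ≡ 1 (mod 220). Apply the extended Euclidean algorithm:
220 = 31*7 + 3
7 = 2*3 + 1
3 = 3*1 + 0
Back-substitute:
1 = 7 − 2·3
1 = −2·220 + 63·7
So 7·63 ≡ 1 (mod 220), hence d = 63.

63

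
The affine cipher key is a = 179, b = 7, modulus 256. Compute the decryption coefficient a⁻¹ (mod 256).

123

Run Euclid on (256, 179):
256 = 1·179 + 77
179 = 2·77 + 25
77 = 3·25 + 2
25 = 12·2 + 1
2 = 2·1 + 0
Since gcd(179, 256) = 1, back-substitute to write 1 as a combination:
1 = 25 − 12·2
1 = −12·77 + 37·25
1 = 37·179 − 86·77
1 = −86·256 + 123·179
So 179·123 ≡ 1 (mod 256).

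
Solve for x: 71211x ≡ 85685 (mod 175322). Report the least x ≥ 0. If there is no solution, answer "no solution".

no solution

gcd(71211, 175322):
175322 = 2×71211 + 32900
71211 = 2×32900 + 5411
32900 = 6×5411 + 434
5411 = 12×434 + 203
434 = 2×203 + 28
203 = 7×28 + 7
28 = 4×7 + 0
gcd = 7, but 7 ∤ 85685, so the congruence has no solution.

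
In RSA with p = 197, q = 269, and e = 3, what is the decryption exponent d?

φ(n) = (p−1)(q−1) = 196·268 = 52528.
Need d with 3·d ≡ 1 (mod 52528). Apply the extended Euclidean algorithm:
52528 = 17509·3 + 1
3 = 3·1 + 0
Back-substitute:
1 = 52528 − 17509·3
So 3·(-17509) ≡ 1 (mod 52528), hence d ≡ -17509 ≡ 35019 (mod 52528).

35019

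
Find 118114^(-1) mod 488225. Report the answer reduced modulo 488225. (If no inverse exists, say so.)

Run Euclid on (488225, 118114):
488225 = 4×118114 + 15769
118114 = 7×15769 + 7731
15769 = 2×7731 + 307
7731 = 25×307 + 56
307 = 5×56 + 27
56 = 2×27 + 2
27 = 13×2 + 1
2 = 2×1 + 0
gcd = 1, so the inverse exists. Back-substitute:
1 = 27 − 13·2
1 = −13·56 + 27·27
1 = 27·307 − 148·56
1 = −148·7731 + 3727·307
1 = 3727·15769 − 7602·7731
1 = −7602·118114 + 56941·15769
1 = 56941·488225 − 235366·118114
So 118114·(-235366) ≡ 1 (mod 488225), and -235366 ≡ 252859 (mod 488225).

252859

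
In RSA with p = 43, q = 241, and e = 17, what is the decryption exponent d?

593

φ(n) = (p−1)(q−1) = 42·240 = 10080.
Need d with 17·d ≡ 1 (mod 10080). Apply the extended Euclidean algorithm:
10080 = 592*17 + 16
17 = 1*16 + 1
16 = 16*1 + 0
Back-substitute:
1 = 17 − 16
1 = −10080 + 593·17
So 17·593 ≡ 1 (mod 10080), hence d = 593.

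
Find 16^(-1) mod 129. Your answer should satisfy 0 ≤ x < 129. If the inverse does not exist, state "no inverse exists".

121

Extended Euclidean algorithm:
129 = 8·16 + 1
16 = 16·1 + 0
Since gcd(16, 129) = 1, back-substitute to write 1 as a combination:
1 = 129 − 8·16
Thus 16·(-8) ≡ 1 (mod 129); reducing, -8 mod 129 = 121.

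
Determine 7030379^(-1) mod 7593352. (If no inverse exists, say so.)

2443059

gcd(7593352, 7030379) by repeated division:
7593352 = 1*7030379 + 562973
7030379 = 12*562973 + 274703
562973 = 2*274703 + 13567
274703 = 20*13567 + 3363
13567 = 4*3363 + 115
3363 = 29*115 + 28
115 = 4*28 + 3
28 = 9*3 + 1
3 = 3*1 + 0
gcd = 1, so the inverse exists. Back-substitute:
1 = 28 − 9·3
1 = −9·115 + 37·28
1 = 37·3363 − 1082·115
1 = −1082·13567 + 4365·3363
1 = 4365·274703 − 88382·13567
1 = −88382·562973 + 181129·274703
1 = 181129·7030379 − 2261930·562973
1 = −2261930·7593352 + 2443059·7030379
So 7030379·2443059 ≡ 1 (mod 7593352).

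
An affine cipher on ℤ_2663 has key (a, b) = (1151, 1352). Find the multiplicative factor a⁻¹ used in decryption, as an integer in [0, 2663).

2154

Apply the Euclidean algorithm to 2663 and 1151:
2663 = 2*1151 + 361
1151 = 3*361 + 68
361 = 5*68 + 21
68 = 3*21 + 5
21 = 4*5 + 1
5 = 5*1 + 0
Since gcd(1151, 2663) = 1, back-substitute to write 1 as a combination:
1 = 21 − 4·5
1 = −4·68 + 13·21
1 = 13·361 − 69·68
1 = −69·1151 + 220·361
1 = 220·2663 − 509·1151
Hence 1151⁻¹ ≡ -509 ≡ 2154 (mod 2663).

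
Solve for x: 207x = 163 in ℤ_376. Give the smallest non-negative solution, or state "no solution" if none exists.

First find gcd(207, 376):
376 = 1×207 + 169
207 = 1×169 + 38
169 = 4×38 + 17
38 = 2×17 + 4
17 = 4×4 + 1
4 = 4×1 + 0
gcd = 1, so a unique solution mod 376 exists.
Back-substitute for the Bézout coefficients:
1 = 17 − 4·4
1 = −4·38 + 9·17
1 = 9·169 − 40·38
1 = −40·207 + 49·169
1 = 49·376 − 89·207
So 207·(-89) ≡ 1 (mod 376), giving 207⁻¹ ≡ 287.
x ≡ 207⁻¹·163 ≡ 287·163 ≡ 157 (mod 376).

157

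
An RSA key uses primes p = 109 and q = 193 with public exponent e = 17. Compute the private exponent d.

15857

φ(n) = (p−1)(q−1) = 108·192 = 20736.
Need d with 17·d ≡ 1 (mod 20736). Apply the extended Euclidean algorithm:
20736 = 1219*17 + 13
17 = 1*13 + 4
13 = 3*4 + 1
4 = 4*1 + 0
Back-substitute:
1 = 13 − 3·4
1 = −3·17 + 4·13
1 = 4·20736 − 4879·17
So 17·(-4879) ≡ 1 (mod 20736), hence d ≡ -4879 ≡ 15857 (mod 20736).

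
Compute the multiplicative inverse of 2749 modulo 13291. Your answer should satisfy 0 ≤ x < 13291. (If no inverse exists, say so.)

10100

Extended Euclidean algorithm:
13291 = 4·2749 + 2295
2749 = 1·2295 + 454
2295 = 5·454 + 25
454 = 18·25 + 4
25 = 6·4 + 1
4 = 4·1 + 0
gcd = 1, so the inverse exists. Back-substitute:
1 = 25 − 6·4
1 = −6·454 + 109·25
1 = 109·2295 − 551·454
1 = −551·2749 + 660·2295
1 = 660·13291 − 3191·2749
Thus 2749·(-3191) ≡ 1 (mod 13291); reducing, -3191 mod 13291 = 10100.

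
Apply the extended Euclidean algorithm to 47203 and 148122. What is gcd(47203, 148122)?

13

Repeated division:
148122 = 3·47203 + 6513
47203 = 7·6513 + 1612
6513 = 4·1612 + 65
1612 = 24·65 + 52
65 = 1·52 + 13
52 = 4·13 + 0
gcd(47203, 148122) = 13.
Working backward:
13 = 65 − 52
13 = −1612 + 25·65
13 = 25·6513 − 101·1612
13 = −101·47203 + 732·6513
13 = 732·148122 − 2297·47203
So 13 = (732)·148122 + (-2297)·47203.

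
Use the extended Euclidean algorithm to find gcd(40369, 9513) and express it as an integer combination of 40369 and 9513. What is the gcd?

7

Euclidean algorithm:
40369 = 4·9513 + 2317
9513 = 4·2317 + 245
2317 = 9·245 + 112
245 = 2·112 + 21
112 = 5·21 + 7
21 = 3·7 + 0
gcd(40369, 9513) = 7.
Back-substituting:
7 = 112 − 5·21
7 = −5·245 + 11·112
7 = 11·2317 − 104·245
7 = −104·9513 + 427·2317
7 = 427·40369 − 1812·9513
So 7 = (427)·40369 + (-1812)·9513.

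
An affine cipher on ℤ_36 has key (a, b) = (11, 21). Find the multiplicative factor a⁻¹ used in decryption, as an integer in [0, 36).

23

Run Euclid on (36, 11):
36 = 3*11 + 3
11 = 3*3 + 2
3 = 1*2 + 1
2 = 2*1 + 0
The gcd is 1. Working backward:
1 = 3 − 2
1 = −11 + 4·3
1 = 4·36 − 13·11
So 11·(-13) ≡ 1 (mod 36), and -13 ≡ 23 (mod 36).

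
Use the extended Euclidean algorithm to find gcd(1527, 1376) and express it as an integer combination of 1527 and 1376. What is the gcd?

1

Repeated division:
1527 = 1×1376 + 151
1376 = 9×151 + 17
151 = 8×17 + 15
17 = 1×15 + 2
15 = 7×2 + 1
2 = 2×1 + 0
gcd(1527, 1376) = 1.
Working backward:
1 = 15 − 7·2
1 = −7·17 + 8·15
1 = 8·151 − 71·17
1 = −71·1376 + 647·151
1 = 647·1527 − 718·1376
So 1 = (647)·1527 + (-718)·1376.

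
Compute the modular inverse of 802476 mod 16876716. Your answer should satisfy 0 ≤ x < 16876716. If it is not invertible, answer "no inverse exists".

no inverse exists

Euclidean algorithm on 16876716, 802476:
16876716 = 21×802476 + 24720
802476 = 32×24720 + 11436
24720 = 2×11436 + 1848
11436 = 6×1848 + 348
1848 = 5×348 + 108
348 = 3×108 + 24
108 = 4×24 + 12
24 = 2×12 + 0
Since gcd = 12 > 1, 802476 is not a unit mod 16876716.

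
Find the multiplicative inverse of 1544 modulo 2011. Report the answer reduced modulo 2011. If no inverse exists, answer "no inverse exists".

1111

Extended Euclidean algorithm:
2011 = 1·1544 + 467
1544 = 3·467 + 143
467 = 3·143 + 38
143 = 3·38 + 29
38 = 1·29 + 9
29 = 3·9 + 2
9 = 4·2 + 1
2 = 2·1 + 0
gcd = 1, so the inverse exists. Back-substitute:
1 = 9 − 4·2
1 = −4·29 + 13·9
1 = 13·38 − 17·29
1 = −17·143 + 64·38
1 = 64·467 − 209·143
1 = −209·1544 + 691·467
1 = 691·2011 − 900·1544
Thus 1544·(-900) ≡ 1 (mod 2011); reducing, -900 mod 2011 = 1111.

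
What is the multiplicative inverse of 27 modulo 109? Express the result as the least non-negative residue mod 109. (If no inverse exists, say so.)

Apply the Euclidean algorithm to 109 and 27:
109 = 4×27 + 1
27 = 27×1 + 0
The gcd is 1. Working backward:
1 = 109 − 4·27
Thus 27·(-4) ≡ 1 (mod 109); reducing, -4 mod 109 = 105.

105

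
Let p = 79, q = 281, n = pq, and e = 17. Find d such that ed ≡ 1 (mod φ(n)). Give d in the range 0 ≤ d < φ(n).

φ(n) = (p−1)(q−1) = 78·280 = 21840.
Need d with 17·d ≡ 1 (mod 21840). Apply the extended Euclidean algorithm:
21840 = 1284×17 + 12
17 = 1×12 + 5
12 = 2×5 + 2
5 = 2×2 + 1
2 = 2×1 + 0
Back-substitute:
1 = 5 − 2·2
1 = −2·12 + 5·5
1 = 5·17 − 7·12
1 = −7·21840 + 8993·17
So 17·8993 ≡ 1 (mod 21840), hence d = 8993.

8993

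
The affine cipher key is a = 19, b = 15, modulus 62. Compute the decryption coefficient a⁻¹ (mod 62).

Extended Euclidean algorithm:
62 = 3·19 + 5
19 = 3·5 + 4
5 = 1·4 + 1
4 = 4·1 + 0
Since gcd(19, 62) = 1, back-substitute to write 1 as a combination:
1 = 5 − 4
1 = −19 + 4·5
1 = 4·62 − 13·19
So 19·(-13) ≡ 1 (mod 62), and -13 ≡ 49 (mod 62).

49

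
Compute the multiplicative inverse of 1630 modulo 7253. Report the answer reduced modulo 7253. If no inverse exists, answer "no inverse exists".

5086

Extended Euclidean algorithm:
7253 = 4*1630 + 733
1630 = 2*733 + 164
733 = 4*164 + 77
164 = 2*77 + 10
77 = 7*10 + 7
10 = 1*7 + 3
7 = 2*3 + 1
3 = 3*1 + 0
gcd = 1, so the inverse exists. Back-substitute:
1 = 7 − 2·3
1 = −2·10 + 3·7
1 = 3·77 − 23·10
1 = −23·164 + 49·77
1 = 49·733 − 219·164
1 = −219·1630 + 487·733
1 = 487·7253 − 2167·1630
Hence 1630⁻¹ ≡ -2167 ≡ 5086 (mod 7253).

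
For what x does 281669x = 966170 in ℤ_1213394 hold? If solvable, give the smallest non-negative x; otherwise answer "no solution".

First find gcd(281669, 1213394):
1213394 = 4·281669 + 86718
281669 = 3·86718 + 21515
86718 = 4·21515 + 658
21515 = 32·658 + 459
658 = 1·459 + 199
459 = 2·199 + 61
199 = 3·61 + 16
61 = 3·16 + 13
16 = 1·13 + 3
13 = 4·3 + 1
3 = 3·1 + 0
gcd = 1, so a unique solution mod 1213394 exists.
Back-substitute for the Bézout coefficients:
1 = 13 − 4·3
1 = −4·16 + 5·13
1 = 5·61 − 19·16
1 = −19·199 + 62·61
1 = 62·459 − 143·199
1 = −143·658 + 205·459
1 = 205·21515 − 6703·658
1 = −6703·86718 + 27017·21515
1 = 27017·281669 − 87754·86718
1 = −87754·1213394 + 378033·281669
So 281669·(378033) ≡ 1 (mod 1213394), giving 281669⁻¹ ≡ 378033.
x ≡ 281669⁻¹·966170 ≡ 378033·966170 ≡ 415670 (mod 1213394).

415670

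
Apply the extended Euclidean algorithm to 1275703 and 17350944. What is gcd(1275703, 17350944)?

13

Euclidean algorithm:
17350944 = 13·1275703 + 766805
1275703 = 1·766805 + 508898
766805 = 1·508898 + 257907
508898 = 1·257907 + 250991
257907 = 1·250991 + 6916
250991 = 36·6916 + 2015
6916 = 3·2015 + 871
2015 = 2·871 + 273
871 = 3·273 + 52
273 = 5·52 + 13
52 = 4·13 + 0
gcd(1275703, 17350944) = 13.
Express as a combination:
13 = 273 − 5·52
13 = −5·871 + 16·273
13 = 16·2015 − 37·871
13 = −37·6916 + 127·2015
13 = 127·250991 − 4609·6916
13 = −4609·257907 + 4736·250991
13 = 4736·508898 − 9345·257907
13 = −9345·766805 + 14081·508898
13 = 14081·1275703 − 23426·766805
13 = −23426·17350944 + 318619·1275703
So 13 = (-23426)·17350944 + (318619)·1275703.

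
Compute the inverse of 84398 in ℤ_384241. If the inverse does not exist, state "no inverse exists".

36654

Apply the Euclidean algorithm to 384241 and 84398:
384241 = 4·84398 + 46649
84398 = 1·46649 + 37749
46649 = 1·37749 + 8900
37749 = 4·8900 + 2149
8900 = 4·2149 + 304
2149 = 7·304 + 21
304 = 14·21 + 10
21 = 2·10 + 1
10 = 10·1 + 0
gcd = 1, so the inverse exists. Back-substitute:
1 = 21 − 2·10
1 = −2·304 + 29·21
1 = 29·2149 − 205·304
1 = −205·8900 + 849·2149
1 = 849·37749 − 3601·8900
1 = −3601·46649 + 4450·37749
1 = 4450·84398 − 8051·46649
1 = −8051·384241 + 36654·84398
So 84398·36654 ≡ 1 (mod 384241).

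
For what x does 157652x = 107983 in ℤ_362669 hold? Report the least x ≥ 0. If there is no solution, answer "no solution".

First find gcd(157652, 362669):
362669 = 2·157652 + 47365
157652 = 3·47365 + 15557
47365 = 3·15557 + 694
15557 = 22·694 + 289
694 = 2·289 + 116
289 = 2·116 + 57
116 = 2·57 + 2
57 = 28·2 + 1
2 = 2·1 + 0
gcd = 1, so a unique solution mod 362669 exists.
Back-substitute for the Bézout coefficients:
1 = 57 − 28·2
1 = −28·116 + 57·57
1 = 57·289 − 142·116
1 = −142·694 + 341·289
1 = 341·15557 − 7644·694
1 = −7644·47365 + 23273·15557
1 = 23273·157652 − 77463·47365
1 = −77463·362669 + 178199·157652
So 157652·(178199) ≡ 1 (mod 362669), giving 157652⁻¹ ≡ 178199.
x ≡ 157652⁻¹·107983 ≡ 178199·107983 ≡ 333484 (mod 362669).

333484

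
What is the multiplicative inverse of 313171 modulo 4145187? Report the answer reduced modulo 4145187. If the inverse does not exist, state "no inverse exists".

1278628

Extended Euclidean algorithm:
4145187 = 13*313171 + 73964
313171 = 4*73964 + 17315
73964 = 4*17315 + 4704
17315 = 3*4704 + 3203
4704 = 1*3203 + 1501
3203 = 2*1501 + 201
1501 = 7*201 + 94
201 = 2*94 + 13
94 = 7*13 + 3
13 = 4*3 + 1
3 = 3*1 + 0
Since gcd(313171, 4145187) = 1, back-substitute to write 1 as a combination:
1 = 13 − 4·3
1 = −4·94 + 29·13
1 = 29·201 − 62·94
1 = −62·1501 + 463·201
1 = 463·3203 − 988·1501
1 = −988·4704 + 1451·3203
1 = 1451·17315 − 5341·4704
1 = −5341·73964 + 22815·17315
1 = 22815·313171 − 96601·73964
1 = −96601·4145187 + 1278628·313171
So 313171·1278628 ≡ 1 (mod 4145187).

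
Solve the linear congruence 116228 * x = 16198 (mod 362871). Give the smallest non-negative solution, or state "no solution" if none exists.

First find gcd(116228, 362871):
362871 = 3*116228 + 14187
116228 = 8*14187 + 2732
14187 = 5*2732 + 527
2732 = 5*527 + 97
527 = 5*97 + 42
97 = 2*42 + 13
42 = 3*13 + 3
13 = 4*3 + 1
3 = 3*1 + 0
gcd = 1, so a unique solution mod 362871 exists.
Back-substitute for the Bézout coefficients:
1 = 13 − 4·3
1 = −4·42 + 13·13
1 = 13·97 − 30·42
1 = −30·527 + 163·97
1 = 163·2732 − 845·527
1 = −845·14187 + 4388·2732
1 = 4388·116228 − 35949·14187
1 = −35949·362871 + 112235·116228
So 116228·(112235) ≡ 1 (mod 362871), giving 116228⁻¹ ≡ 112235.
x ≡ 116228⁻¹·16198 ≡ 112235·16198 ≡ 361691 (mod 362871).

361691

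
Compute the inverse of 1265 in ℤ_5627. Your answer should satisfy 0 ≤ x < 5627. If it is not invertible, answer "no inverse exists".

2878

Apply the Euclidean algorithm to 5627 and 1265:
5627 = 4*1265 + 567
1265 = 2*567 + 131
567 = 4*131 + 43
131 = 3*43 + 2
43 = 21*2 + 1
2 = 2*1 + 0
Since gcd(1265, 5627) = 1, back-substitute to write 1 as a combination:
1 = 43 − 21·2
1 = −21·131 + 64·43
1 = 64·567 − 277·131
1 = −277·1265 + 618·567
1 = 618·5627 − 2749·1265
Hence 1265⁻¹ ≡ -2749 ≡ 2878 (mod 5627).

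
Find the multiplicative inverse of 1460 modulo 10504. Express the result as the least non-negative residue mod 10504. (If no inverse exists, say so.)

no inverse exists

Compute gcd(1460, 10504):
10504 = 7*1460 + 284
1460 = 5*284 + 40
284 = 7*40 + 4
40 = 10*4 + 0
gcd(1460, 10504) = 4 ≠ 1, so 1460 has no multiplicative inverse modulo 10504.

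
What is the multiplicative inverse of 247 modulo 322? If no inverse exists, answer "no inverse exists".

Extended Euclidean algorithm:
322 = 1×247 + 75
247 = 3×75 + 22
75 = 3×22 + 9
22 = 2×9 + 4
9 = 2×4 + 1
4 = 4×1 + 0
Since gcd(247, 322) = 1, back-substitute to write 1 as a combination:
1 = 9 − 2·4
1 = −2·22 + 5·9
1 = 5·75 − 17·22
1 = −17·247 + 56·75
1 = 56·322 − 73·247
Thus 247·(-73) ≡ 1 (mod 322); reducing, -73 mod 322 = 249.

249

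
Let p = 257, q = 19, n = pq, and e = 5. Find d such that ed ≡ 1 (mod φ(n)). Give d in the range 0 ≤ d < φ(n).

2765

φ(n) = (p−1)(q−1) = 256·18 = 4608.
Need d with 5·d ≡ 1 (mod 4608). Apply the extended Euclidean algorithm:
4608 = 921×5 + 3
5 = 1×3 + 2
3 = 1×2 + 1
2 = 2×1 + 0
Back-substitute:
1 = 3 − 2
1 = −5 + 2·3
1 = 2·4608 − 1843·5
So 5·(-1843) ≡ 1 (mod 4608), hence d ≡ -1843 ≡ 2765 (mod 4608).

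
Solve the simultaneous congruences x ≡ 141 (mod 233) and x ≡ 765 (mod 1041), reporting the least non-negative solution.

232908

Write x = 141 + 233·k. Then 233·k ≡ 765 − 141 ≡ 624 (mod 1041).
Need 233⁻¹ mod 1041. Extended Euclid on (1041, 233):
1041 = 4*233 + 109
233 = 2*109 + 15
109 = 7*15 + 4
15 = 3*4 + 3
4 = 1*3 + 1
3 = 3*1 + 0
Back-substitute:
1 = 4 − 3
1 = −15 + 4·4
1 = 4·109 − 29·15
1 = −29·233 + 62·109
1 = 62·1041 − 277·233
233⁻¹ ≡ 764 (mod 1041), so k ≡ 764·624 ≡ 999 (mod 1041).
x = 141 + 233·999 = 232908.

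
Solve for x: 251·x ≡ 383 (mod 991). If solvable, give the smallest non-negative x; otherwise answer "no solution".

499

First find gcd(251, 991):
991 = 3*251 + 238
251 = 1*238 + 13
238 = 18*13 + 4
13 = 3*4 + 1
4 = 4*1 + 0
gcd = 1, so a unique solution mod 991 exists.
Back-substitute for the Bézout coefficients:
1 = 13 − 3·4
1 = −3·238 + 55·13
1 = 55·251 − 58·238
1 = −58·991 + 229·251
So 251·(229) ≡ 1 (mod 991), giving 251⁻¹ ≡ 229.
x ≡ 251⁻¹·383 ≡ 229·383 ≡ 499 (mod 991).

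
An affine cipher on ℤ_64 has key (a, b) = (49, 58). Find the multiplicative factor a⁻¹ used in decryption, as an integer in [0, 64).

17

Apply the Euclidean algorithm to 64 and 49:
64 = 1·49 + 15
49 = 3·15 + 4
15 = 3·4 + 3
4 = 1·3 + 1
3 = 3·1 + 0
gcd = 1, so the inverse exists. Back-substitute:
1 = 4 − 3
1 = −15 + 4·4
1 = 4·49 − 13·15
1 = −13·64 + 17·49
So 49·17 ≡ 1 (mod 64).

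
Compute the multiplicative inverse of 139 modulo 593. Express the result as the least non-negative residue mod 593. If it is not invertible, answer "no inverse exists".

Apply the Euclidean algorithm to 593 and 139:
593 = 4×139 + 37
139 = 3×37 + 28
37 = 1×28 + 9
28 = 3×9 + 1
9 = 9×1 + 0
The gcd is 1. Working backward:
1 = 28 − 3·9
1 = −3·37 + 4·28
1 = 4·139 − 15·37
1 = −15·593 + 64·139
So 139·64 ≡ 1 (mod 593).

64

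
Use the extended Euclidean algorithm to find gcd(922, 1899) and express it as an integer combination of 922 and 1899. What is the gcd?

Euclidean algorithm:
1899 = 2*922 + 55
922 = 16*55 + 42
55 = 1*42 + 13
42 = 3*13 + 3
13 = 4*3 + 1
3 = 3*1 + 0
gcd(922, 1899) = 1.
Express as a combination:
1 = 13 − 4·3
1 = −4·42 + 13·13
1 = 13·55 − 17·42
1 = −17·922 + 285·55
1 = 285·1899 − 587·922
So 1 = (285)·1899 + (-587)·922.

1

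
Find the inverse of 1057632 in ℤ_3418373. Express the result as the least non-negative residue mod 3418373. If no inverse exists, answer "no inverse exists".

gcd(3418373, 1057632) by repeated division:
3418373 = 3·1057632 + 245477
1057632 = 4·245477 + 75724
245477 = 3·75724 + 18305
75724 = 4·18305 + 2504
18305 = 7·2504 + 777
2504 = 3·777 + 173
777 = 4·173 + 85
173 = 2·85 + 3
85 = 28·3 + 1
3 = 3·1 + 0
gcd = 1, so the inverse exists. Back-substitute:
1 = 85 − 28·3
1 = −28·173 + 57·85
1 = 57·777 − 256·173
1 = −256·2504 + 825·777
1 = 825·18305 − 6031·2504
1 = −6031·75724 + 24949·18305
1 = 24949·245477 − 80878·75724
1 = −80878·1057632 + 348461·245477
1 = 348461·3418373 − 1126261·1057632
Hence 1057632⁻¹ ≡ -1126261 ≡ 2292112 (mod 3418373).

2292112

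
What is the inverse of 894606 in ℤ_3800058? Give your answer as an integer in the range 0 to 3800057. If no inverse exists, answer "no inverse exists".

no inverse exists

Compute gcd(894606, 3800058):
3800058 = 4×894606 + 221634
894606 = 4×221634 + 8070
221634 = 27×8070 + 3744
8070 = 2×3744 + 582
3744 = 6×582 + 252
582 = 2×252 + 78
252 = 3×78 + 18
78 = 4×18 + 6
18 = 3×6 + 0
The gcd is 6, not 1, hence no inverse exists.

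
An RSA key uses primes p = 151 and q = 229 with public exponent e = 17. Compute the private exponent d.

26153

φ(n) = (p−1)(q−1) = 150·228 = 34200.
Need d with 17·d ≡ 1 (mod 34200). Apply the extended Euclidean algorithm:
34200 = 2011×17 + 13
17 = 1×13 + 4
13 = 3×4 + 1
4 = 4×1 + 0
Back-substitute:
1 = 13 − 3·4
1 = −3·17 + 4·13
1 = 4·34200 − 8047·17
So 17·(-8047) ≡ 1 (mod 34200), hence d ≡ -8047 ≡ 26153 (mod 34200).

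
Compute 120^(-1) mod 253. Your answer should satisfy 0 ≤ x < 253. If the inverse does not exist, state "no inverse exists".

175

Extended Euclidean algorithm:
253 = 2·120 + 13
120 = 9·13 + 3
13 = 4·3 + 1
3 = 3·1 + 0
Since gcd(120, 253) = 1, back-substitute to write 1 as a combination:
1 = 13 − 4·3
1 = −4·120 + 37·13
1 = 37·253 − 78·120
Hence 120⁻¹ ≡ -78 ≡ 175 (mod 253).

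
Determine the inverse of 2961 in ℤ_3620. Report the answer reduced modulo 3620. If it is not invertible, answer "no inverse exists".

401

gcd(3620, 2961) by repeated division:
3620 = 1×2961 + 659
2961 = 4×659 + 325
659 = 2×325 + 9
325 = 36×9 + 1
9 = 9×1 + 0
gcd = 1, so the inverse exists. Back-substitute:
1 = 325 − 36·9
1 = −36·659 + 73·325
1 = 73·2961 − 328·659
1 = −328·3620 + 401·2961
So 2961·401 ≡ 1 (mod 3620).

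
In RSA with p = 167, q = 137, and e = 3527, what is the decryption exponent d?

4231

φ(n) = (p−1)(q−1) = 166·136 = 22576.
Need d with 3527·d ≡ 1 (mod 22576). Apply the extended Euclidean algorithm:
22576 = 6·3527 + 1414
3527 = 2·1414 + 699
1414 = 2·699 + 16
699 = 43·16 + 11
16 = 1·11 + 5
11 = 2·5 + 1
5 = 5·1 + 0
Back-substitute:
1 = 11 − 2·5
1 = −2·16 + 3·11
1 = 3·699 − 131·16
1 = −131·1414 + 265·699
1 = 265·3527 − 661·1414
1 = −661·22576 + 4231·3527
So 3527·4231 ≡ 1 (mod 22576), hence d = 4231.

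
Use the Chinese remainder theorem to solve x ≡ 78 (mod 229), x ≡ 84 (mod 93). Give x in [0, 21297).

Write x = 78 + 229·k. Then 229·k ≡ 84 − 78 ≡ 6 (mod 93).
Need 229⁻¹ mod 93. Extended Euclid on (93, 43):
93 = 2×43 + 7
43 = 6×7 + 1
7 = 7×1 + 0
Back-substitute:
1 = 43 − 6·7
1 = −6·93 + 13·43
229⁻¹ ≡ 13 (mod 93), so k ≡ 13·6 ≡ 78 (mod 93).
x = 78 + 229·78 = 17940.

17940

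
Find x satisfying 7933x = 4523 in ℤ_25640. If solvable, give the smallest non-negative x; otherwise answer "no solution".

24031

First find gcd(7933, 25640):
25640 = 3·7933 + 1841
7933 = 4·1841 + 569
1841 = 3·569 + 134
569 = 4·134 + 33
134 = 4·33 + 2
33 = 16·2 + 1
2 = 2·1 + 0
gcd = 1, so a unique solution mod 25640 exists.
Back-substitute for the Bézout coefficients:
1 = 33 − 16·2
1 = −16·134 + 65·33
1 = 65·569 − 276·134
1 = −276·1841 + 893·569
1 = 893·7933 − 3848·1841
1 = −3848·25640 + 12437·7933
So 7933·(12437) ≡ 1 (mod 25640), giving 7933⁻¹ ≡ 12437.
x ≡ 7933⁻¹·4523 ≡ 12437·4523 ≡ 24031 (mod 25640).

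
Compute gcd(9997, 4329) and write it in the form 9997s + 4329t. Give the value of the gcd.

13

Repeated division:
9997 = 2*4329 + 1339
4329 = 3*1339 + 312
1339 = 4*312 + 91
312 = 3*91 + 39
91 = 2*39 + 13
39 = 3*13 + 0
gcd(9997, 4329) = 13.
Working backward:
13 = 91 − 2·39
13 = −2·312 + 7·91
13 = 7·1339 − 30·312
13 = −30·4329 + 97·1339
13 = 97·9997 − 224·4329
So 13 = (97)·9997 + (-224)·4329.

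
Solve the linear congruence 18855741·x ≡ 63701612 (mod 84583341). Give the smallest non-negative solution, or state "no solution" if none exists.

gcd(18855741, 84583341):
84583341 = 4×18855741 + 9160377
18855741 = 2×9160377 + 534987
9160377 = 17×534987 + 65598
534987 = 8×65598 + 10203
65598 = 6×10203 + 4380
10203 = 2×4380 + 1443
4380 = 3×1443 + 51
1443 = 28×51 + 15
51 = 3×15 + 6
15 = 2×6 + 3
6 = 2×3 + 0
gcd = 3, but 3 ∤ 63701612, so the congruence has no solution.

no solution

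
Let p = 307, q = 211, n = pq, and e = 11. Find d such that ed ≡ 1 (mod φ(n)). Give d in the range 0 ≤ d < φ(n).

35051

φ(n) = (p−1)(q−1) = 306·210 = 64260.
Need d with 11·d ≡ 1 (mod 64260). Apply the extended Euclidean algorithm:
64260 = 5841×11 + 9
11 = 1×9 + 2
9 = 4×2 + 1
2 = 2×1 + 0
Back-substitute:
1 = 9 − 4·2
1 = −4·11 + 5·9
1 = 5·64260 − 29209·11
So 11·(-29209) ≡ 1 (mod 64260), hence d ≡ -29209 ≡ 35051 (mod 64260).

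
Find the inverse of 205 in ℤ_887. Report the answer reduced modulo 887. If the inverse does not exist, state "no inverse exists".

225

Run Euclid on (887, 205):
887 = 4·205 + 67
205 = 3·67 + 4
67 = 16·4 + 3
4 = 1·3 + 1
3 = 3·1 + 0
Since gcd(205, 887) = 1, back-substitute to write 1 as a combination:
1 = 4 − 3
1 = −67 + 17·4
1 = 17·205 − 52·67
1 = −52·887 + 225·205
So 205·225 ≡ 1 (mod 887).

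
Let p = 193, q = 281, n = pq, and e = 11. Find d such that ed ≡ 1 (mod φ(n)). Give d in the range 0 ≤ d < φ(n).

φ(n) = (p−1)(q−1) = 192·280 = 53760.
Need d with 11·d ≡ 1 (mod 53760). Apply the extended Euclidean algorithm:
53760 = 4887×11 + 3
11 = 3×3 + 2
3 = 1×2 + 1
2 = 2×1 + 0
Back-substitute:
1 = 3 − 2
1 = −11 + 4·3
1 = 4·53760 − 19549·11
So 11·(-19549) ≡ 1 (mod 53760), hence d ≡ -19549 ≡ 34211 (mod 53760).

34211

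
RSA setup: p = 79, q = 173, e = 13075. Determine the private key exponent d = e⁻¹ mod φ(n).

φ(n) = (p−1)(q−1) = 78·172 = 13416.
Need d with 13075·d ≡ 1 (mod 13416). Apply the extended Euclidean algorithm:
13416 = 1×13075 + 341
13075 = 38×341 + 117
341 = 2×117 + 107
117 = 1×107 + 10
107 = 10×10 + 7
10 = 1×7 + 3
7 = 2×3 + 1
3 = 3×1 + 0
Back-substitute:
1 = 7 − 2·3
1 = −2·10 + 3·7
1 = 3·107 − 32·10
1 = −32·117 + 35·107
1 = 35·341 − 102·117
1 = −102·13075 + 3911·341
1 = 3911·13416 − 4013·13075
So 13075·(-4013) ≡ 1 (mod 13416), hence d ≡ -4013 ≡ 9403 (mod 13416).

9403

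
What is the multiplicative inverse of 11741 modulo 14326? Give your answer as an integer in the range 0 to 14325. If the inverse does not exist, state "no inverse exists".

Run Euclid on (14326, 11741):
14326 = 1*11741 + 2585
11741 = 4*2585 + 1401
2585 = 1*1401 + 1184
1401 = 1*1184 + 217
1184 = 5*217 + 99
217 = 2*99 + 19
99 = 5*19 + 4
19 = 4*4 + 3
4 = 1*3 + 1
3 = 3*1 + 0
Since gcd(11741, 14326) = 1, back-substitute to write 1 as a combination:
1 = 4 − 3
1 = −19 + 5·4
1 = 5·99 − 26·19
1 = −26·217 + 57·99
1 = 57·1184 − 311·217
1 = −311·1401 + 368·1184
1 = 368·2585 − 679·1401
1 = −679·11741 + 3084·2585
1 = 3084·14326 − 3763·11741
So 11741·(-3763) ≡ 1 (mod 14326), and -3763 ≡ 10563 (mod 14326).

10563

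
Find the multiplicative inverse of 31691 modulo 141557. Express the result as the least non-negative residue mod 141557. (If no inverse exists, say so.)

Apply the Euclidean algorithm to 141557 and 31691:
141557 = 4*31691 + 14793
31691 = 2*14793 + 2105
14793 = 7*2105 + 58
2105 = 36*58 + 17
58 = 3*17 + 7
17 = 2*7 + 3
7 = 2*3 + 1
3 = 3*1 + 0
Since gcd(31691, 141557) = 1, back-substitute to write 1 as a combination:
1 = 7 − 2·3
1 = −2·17 + 5·7
1 = 5·58 − 17·17
1 = −17·2105 + 617·58
1 = 617·14793 − 4336·2105
1 = −4336·31691 + 9289·14793
1 = 9289·141557 − 41492·31691
Thus 31691·(-41492) ≡ 1 (mod 141557); reducing, -41492 mod 141557 = 100065.

100065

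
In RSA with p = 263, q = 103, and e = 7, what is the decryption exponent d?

φ(n) = (p−1)(q−1) = 262·102 = 26724.
Need d with 7·d ≡ 1 (mod 26724). Apply the extended Euclidean algorithm:
26724 = 3817·7 + 5
7 = 1·5 + 2
5 = 2·2 + 1
2 = 2·1 + 0
Back-substitute:
1 = 5 − 2·2
1 = −2·7 + 3·5
1 = 3·26724 − 11453·7
So 7·(-11453) ≡ 1 (mod 26724), hence d ≡ -11453 ≡ 15271 (mod 26724).

15271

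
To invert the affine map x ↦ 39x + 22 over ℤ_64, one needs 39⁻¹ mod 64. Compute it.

23

Apply the Euclidean algorithm to 64 and 39:
64 = 1·39 + 25
39 = 1·25 + 14
25 = 1·14 + 11
14 = 1·11 + 3
11 = 3·3 + 2
3 = 1·2 + 1
2 = 2·1 + 0
Since gcd(39, 64) = 1, back-substitute to write 1 as a combination:
1 = 3 − 2
1 = −11 + 4·3
1 = 4·14 − 5·11
1 = −5·25 + 9·14
1 = 9·39 − 14·25
1 = −14·64 + 23·39
So 39·23 ≡ 1 (mod 64).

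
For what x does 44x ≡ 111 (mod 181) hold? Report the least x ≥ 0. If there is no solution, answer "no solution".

56

First find gcd(44, 181):
181 = 4·44 + 5
44 = 8·5 + 4
5 = 1·4 + 1
4 = 4·1 + 0
gcd = 1, so a unique solution mod 181 exists.
Back-substitute for the Bézout coefficients:
1 = 5 − 4
1 = −44 + 9·5
1 = 9·181 − 37·44
So 44·(-37) ≡ 1 (mod 181), giving 44⁻¹ ≡ 144.
x ≡ 44⁻¹·111 ≡ 144·111 ≡ 56 (mod 181).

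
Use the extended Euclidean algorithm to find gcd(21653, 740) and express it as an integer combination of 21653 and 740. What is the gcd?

1

Repeated division:
21653 = 29·740 + 193
740 = 3·193 + 161
193 = 1·161 + 32
161 = 5·32 + 1
32 = 32·1 + 0
gcd(21653, 740) = 1.
Express as a combination:
1 = 161 − 5·32
1 = −5·193 + 6·161
1 = 6·740 − 23·193
1 = −23·21653 + 673·740
So 1 = (-23)·21653 + (673)·740.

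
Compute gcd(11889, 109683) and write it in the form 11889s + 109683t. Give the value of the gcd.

9

Euclidean algorithm:
109683 = 9*11889 + 2682
11889 = 4*2682 + 1161
2682 = 2*1161 + 360
1161 = 3*360 + 81
360 = 4*81 + 36
81 = 2*36 + 9
36 = 4*9 + 0
gcd(11889, 109683) = 9.
Working backward:
9 = 81 − 2·36
9 = −2·360 + 9·81
9 = 9·1161 − 29·360
9 = −29·2682 + 67·1161
9 = 67·11889 − 297·2682
9 = −297·109683 + 2740·11889
So 9 = (-297)·109683 + (2740)·11889.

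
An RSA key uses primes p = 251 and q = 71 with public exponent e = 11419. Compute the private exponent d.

φ(n) = (p−1)(q−1) = 250·70 = 17500.
Need d with 11419·d ≡ 1 (mod 17500). Apply the extended Euclidean algorithm:
17500 = 1*11419 + 6081
11419 = 1*6081 + 5338
6081 = 1*5338 + 743
5338 = 7*743 + 137
743 = 5*137 + 58
137 = 2*58 + 21
58 = 2*21 + 16
21 = 1*16 + 5
16 = 3*5 + 1
5 = 5*1 + 0
Back-substitute:
1 = 16 − 3·5
1 = −3·21 + 4·16
1 = 4·58 − 11·21
1 = −11·137 + 26·58
1 = 26·743 − 141·137
1 = −141·5338 + 1013·743
1 = 1013·6081 − 1154·5338
1 = −1154·11419 + 2167·6081
1 = 2167·17500 − 3321·11419
So 11419·(-3321) ≡ 1 (mod 17500), hence d ≡ -3321 ≡ 14179 (mod 17500).

14179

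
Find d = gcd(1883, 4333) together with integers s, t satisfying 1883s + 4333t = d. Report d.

7

Apply Euclid's algorithm to 4333 and 1883:
4333 = 2*1883 + 567
1883 = 3*567 + 182
567 = 3*182 + 21
182 = 8*21 + 14
21 = 1*14 + 7
14 = 2*7 + 0
gcd(1883, 4333) = 7.
Express as a combination:
7 = 21 − 14
7 = −182 + 9·21
7 = 9·567 − 28·182
7 = −28·1883 + 93·567
7 = 93·4333 − 214·1883
So 7 = (93)·4333 + (-214)·1883.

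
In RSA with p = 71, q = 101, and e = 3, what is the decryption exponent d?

φ(n) = (p−1)(q−1) = 70·100 = 7000.
Need d with 3·d ≡ 1 (mod 7000). Apply the extended Euclidean algorithm:
7000 = 2333·3 + 1
3 = 3·1 + 0
Back-substitute:
1 = 7000 − 2333·3
So 3·(-2333) ≡ 1 (mod 7000), hence d ≡ -2333 ≡ 4667 (mod 7000).

4667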